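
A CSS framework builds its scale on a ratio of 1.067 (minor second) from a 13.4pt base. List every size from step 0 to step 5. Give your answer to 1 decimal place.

Step 0: 13.4pt
Step 1: 13.4 × 1.067 = 14.3
Step 2: 13.4 × 1.067² = 15.3
Step 3: 13.4 × 1.067³ = 16.3
Step 4: 13.4 × 1.067⁴ = 17.4
Step 5: 13.4 × 1.067⁵ = 18.5

13.4pt, 14.3pt, 15.3pt, 16.3pt, 17.4pt, 18.5pt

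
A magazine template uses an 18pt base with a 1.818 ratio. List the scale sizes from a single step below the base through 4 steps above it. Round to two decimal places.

Step -1: 18.0 ÷ 1.818 = 9.90
Step 0: 18pt
Step 1: 18.0 × 1.818 = 32.72
Step 2: 18.0 × 1.818² = 59.49
Step 3: 18.0 × 1.818³ = 108.16
Step 4: 18.0 × 1.818⁴ = 196.63

9.90pt, 18.00pt, 32.72pt, 59.49pt, 108.16pt, 196.63pt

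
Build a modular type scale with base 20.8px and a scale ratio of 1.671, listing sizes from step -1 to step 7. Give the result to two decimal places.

Step -1: 20.8 ÷ 1.671 = 12.45
Step 0: 20.8px
Step 1: 20.8 × 1.671 = 34.76
Step 2: 20.8 × 1.671² = 58.08
Step 3: 20.8 × 1.671³ = 97.05
Step 4: 20.8 × 1.671⁴ = 162.17
Step 5: 20.8 × 1.671⁵ = 270.99
Step 6: 20.8 × 1.671⁶ = 452.82
Step 7: 20.8 × 1.671⁷ = 756.66

12.45px, 20.80px, 34.76px, 58.08px, 97.05px, 162.17px, 270.99px, 452.82px, 756.66px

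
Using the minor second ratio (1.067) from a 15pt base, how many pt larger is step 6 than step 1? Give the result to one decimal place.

6.1pt

Step 1: 15.0 × 1.067 = 16.005pt
Step 6: 15.0 × 1.067⁶ = 22.135pt
Difference: 22.135 − 16.005 = 6.130pt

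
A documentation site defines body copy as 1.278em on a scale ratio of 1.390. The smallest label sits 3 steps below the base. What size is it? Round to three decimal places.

Every step multiplies by the scale ratio.
1.278 ÷ 1.390³ = 1.278 ÷ 2.68562 ≈ 0.476

0.476em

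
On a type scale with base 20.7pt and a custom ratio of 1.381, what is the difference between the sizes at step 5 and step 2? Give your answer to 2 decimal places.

64.50pt

Step 2: 20.7 × 1.381² = 39.4782pt
Step 5: 20.7 × 1.381⁵ = 103.9773pt
Difference: 103.9773 − 39.4782 = 64.4991pt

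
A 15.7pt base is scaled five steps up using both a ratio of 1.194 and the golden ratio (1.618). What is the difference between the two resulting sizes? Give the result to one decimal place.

At 1.194: 15.7 × 1.194⁵ = 38.100pt
Golden ratio: 15.7 × 1.618⁵ = 174.097pt
Difference: 174.097 − 38.100 = 135.997pt

136.0pt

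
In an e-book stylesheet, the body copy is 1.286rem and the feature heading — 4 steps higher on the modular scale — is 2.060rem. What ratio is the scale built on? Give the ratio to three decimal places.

1.125

r⁴ = 2.060 / 1.286, so r = (2.060/1.286)^(1/4).
r = 1.6019^(1/4) ≈ 1.1250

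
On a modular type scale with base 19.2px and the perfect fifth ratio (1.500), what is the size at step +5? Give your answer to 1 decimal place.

19.2 × 1.500⁵ = 19.2 × 7.59375 ≈ 145.80

145.8px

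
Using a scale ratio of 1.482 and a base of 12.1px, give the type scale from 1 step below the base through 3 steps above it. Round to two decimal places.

8.16px, 12.10px, 17.93px, 26.58px, 39.38px

Step -1: 12.1 ÷ 1.482 = 8.16
Step 0: 12.1px
Step 1: 12.1 × 1.482 = 17.93
Step 2: 12.1 × 1.482² = 26.58
Step 3: 12.1 × 1.482³ = 39.38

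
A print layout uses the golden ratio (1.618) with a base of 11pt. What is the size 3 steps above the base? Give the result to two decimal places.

11.0 × 1.618³ = 11.0 × 4.23580 ≈ 46.59

46.59pt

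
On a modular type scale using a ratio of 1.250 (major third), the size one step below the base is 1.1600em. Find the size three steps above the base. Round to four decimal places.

The gap is 3 − (-1) = 4 steps, so the factor is 1.250^4.
1.1600 × 1.250⁴ = 1.1600 × 2.44141 ≈ 2.8320

2.8320em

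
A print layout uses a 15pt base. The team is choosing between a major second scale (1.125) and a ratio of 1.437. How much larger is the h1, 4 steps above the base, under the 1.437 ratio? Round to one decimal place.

39.9pt

Major second: 15.0 × 1.125⁴ = 24.027pt
At 1.437: 15.0 × 1.437⁴ = 63.961pt
Difference: 63.961 − 24.027 = 39.934pt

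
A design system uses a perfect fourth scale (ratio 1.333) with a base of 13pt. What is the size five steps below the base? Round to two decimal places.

3.09pt

13.0 ÷ 1.333⁵ = 13.0 ÷ 4.20873 ≈ 3.09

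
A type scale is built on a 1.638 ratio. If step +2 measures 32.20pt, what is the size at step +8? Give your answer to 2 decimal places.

Moving from step +2 to step +8 is 6 steps up, so multiply by r⁶.
32.20 × 1.638⁶ = 32.20 × 19.31450 ≈ 621.927

621.93pt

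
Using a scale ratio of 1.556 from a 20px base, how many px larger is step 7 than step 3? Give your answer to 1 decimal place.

366.3px

Step 3: 20.0 × 1.556³ = 75.346px
Step 7: 20.0 × 1.556⁷ = 441.669px
Difference: 441.669 − 75.346 = 366.323px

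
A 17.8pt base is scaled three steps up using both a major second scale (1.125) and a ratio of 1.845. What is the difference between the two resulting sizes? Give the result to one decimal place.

86.4pt

Major second: 17.8 × 1.125³ = 25.344pt
At 1.845: 17.8 × 1.845³ = 111.792pt
Difference: 111.792 − 25.344 = 86.448pt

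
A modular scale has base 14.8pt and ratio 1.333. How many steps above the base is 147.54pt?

8

1.333ⁿ = 147.54 / 14.8 = 9.9689
n = ln(9.9689) / ln(1.333) = 2.2995 / 0.2874 ≈ 8.00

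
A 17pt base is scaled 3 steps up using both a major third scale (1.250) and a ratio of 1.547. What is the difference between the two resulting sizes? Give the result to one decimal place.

29.7pt

Major third: 17.0 × 1.250³ = 33.203pt
At 1.547: 17.0 × 1.547³ = 62.939pt
Difference: 62.939 − 33.203 = 29.736pt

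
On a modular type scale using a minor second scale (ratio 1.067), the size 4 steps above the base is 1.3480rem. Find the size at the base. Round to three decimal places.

1.040rem

The gap is 0 − (4) = -4 steps, so the factor is 1.067^-4.
1.3480 ÷ 1.067⁴ = 1.3480 ÷ 1.29616 ≈ 1.040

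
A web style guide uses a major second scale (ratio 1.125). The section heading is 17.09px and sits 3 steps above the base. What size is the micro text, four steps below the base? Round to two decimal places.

7.49px

17.09 ÷ 1.125⁷ = 17.09 ÷ 2.28070 ≈ 7.493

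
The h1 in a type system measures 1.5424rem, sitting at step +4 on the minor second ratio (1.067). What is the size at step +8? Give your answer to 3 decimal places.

1.5424 × 1.067⁴ = 1.5424 × 1.29616 ≈ 1.999

1.999rem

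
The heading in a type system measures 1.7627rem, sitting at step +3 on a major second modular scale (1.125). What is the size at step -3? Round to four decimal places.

0.8695rem

1.7627 ÷ 1.125⁶ = 1.7627 ÷ 2.02729 ≈ 0.8695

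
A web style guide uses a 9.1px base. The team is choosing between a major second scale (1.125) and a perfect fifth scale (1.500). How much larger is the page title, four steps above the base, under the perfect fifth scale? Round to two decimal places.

Major second: 9.1 × 1.125⁴ = 14.5764px
Perfect fifth: 9.1 × 1.500⁴ = 46.0688px
Difference: 46.0688 − 14.5764 = 31.4924px

31.49px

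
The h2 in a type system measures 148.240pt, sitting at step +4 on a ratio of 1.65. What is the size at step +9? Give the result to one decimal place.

The gap is 9 − (4) = 5 steps, so the factor is 1.65^5.
148.240 × 1.65⁵ = 148.240 × 12.22981 ≈ 1812.947

1812.9pt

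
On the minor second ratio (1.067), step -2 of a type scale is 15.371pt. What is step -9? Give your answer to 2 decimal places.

9.76pt

15.371 ÷ 1.067⁷ = 15.371 ÷ 1.57453 ≈ 9.762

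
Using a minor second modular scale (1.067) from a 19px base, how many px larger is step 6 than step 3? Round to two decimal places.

Step 3: 19.0 × 1.067³ = 23.0806px
Step 6: 19.0 × 1.067⁶ = 28.0376px
Difference: 28.0376 − 23.0806 = 4.9570px

4.96px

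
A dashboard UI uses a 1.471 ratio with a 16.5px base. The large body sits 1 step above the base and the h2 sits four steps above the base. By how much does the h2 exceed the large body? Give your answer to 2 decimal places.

Step 1: 16.5 × 1.471 = 24.2715px
Step 4: 16.5 × 1.471⁴ = 77.2564px
Difference: 77.2564 − 24.2715 = 52.9849px

52.98px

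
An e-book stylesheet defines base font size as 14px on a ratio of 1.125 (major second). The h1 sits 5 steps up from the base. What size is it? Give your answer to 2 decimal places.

25.23px

14.0 × 1.125⁵ = 14.0 × 1.80203 ≈ 25.23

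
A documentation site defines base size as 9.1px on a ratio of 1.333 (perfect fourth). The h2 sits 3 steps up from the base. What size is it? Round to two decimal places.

21.55px

Each step on a modular scale multiplies by the ratio, so the size n steps from the base is base × ratioⁿ.
9.1 × 1.333³ = 9.1 × 2.36859 ≈ 21.55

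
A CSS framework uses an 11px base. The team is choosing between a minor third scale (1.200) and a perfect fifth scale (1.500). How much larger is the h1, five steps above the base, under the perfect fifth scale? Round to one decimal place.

Minor third: 11.0 × 1.200⁵ = 27.372px
Perfect fifth: 11.0 × 1.500⁵ = 83.531px
Difference: 83.531 − 27.372 = 56.159px

56.2px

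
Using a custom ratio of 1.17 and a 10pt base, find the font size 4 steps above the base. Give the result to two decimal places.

18.74pt

10.0 × 1.17⁴ = 10.0 × 1.87389 ≈ 18.74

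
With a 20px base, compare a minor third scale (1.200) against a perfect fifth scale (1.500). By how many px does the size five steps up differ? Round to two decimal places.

102.11px

Minor third: 20.0 × 1.200⁵ = 49.7664px
Perfect fifth: 20.0 × 1.500⁵ = 151.8750px
Difference: 151.8750 − 49.7664 = 102.1086px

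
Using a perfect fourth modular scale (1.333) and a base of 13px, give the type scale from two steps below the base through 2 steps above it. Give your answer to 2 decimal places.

7.32px, 9.75px, 13.00px, 17.33px, 23.10px

Step -2: 13.0 ÷ 1.333² = 7.32
Step -1: 13.0 ÷ 1.333 = 9.75
Step 0: 13px
Step 1: 13.0 × 1.333 = 17.33
Step 2: 13.0 × 1.333² = 23.10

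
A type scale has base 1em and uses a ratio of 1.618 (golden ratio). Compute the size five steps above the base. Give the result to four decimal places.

1.0 × 1.618⁵ = 1.0 × 11.08901 ≈ 11.0890

11.0890em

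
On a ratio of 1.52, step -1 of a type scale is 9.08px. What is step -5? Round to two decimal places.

1.70px

The gap is -5 − (-1) = -4 steps, so the factor is 1.52^-4.
9.08 ÷ 1.52⁴ = 9.08 ÷ 5.33795 ≈ 1.701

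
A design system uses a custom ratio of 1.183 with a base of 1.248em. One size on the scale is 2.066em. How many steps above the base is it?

3

1.183ⁿ = 2.066 / 1.248 = 1.6554
n = ln(1.6554) / ln(1.183) = 0.5041 / 0.1681 ≈ 3.00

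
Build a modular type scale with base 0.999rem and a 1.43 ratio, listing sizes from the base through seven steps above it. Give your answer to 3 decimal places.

Step 0: 0.999rem
Step 1: 0.999 × 1.43 = 1.429
Step 2: 0.999 × 1.43² = 2.043
Step 3: 0.999 × 1.43³ = 2.921
Step 4: 0.999 × 1.43⁴ = 4.177
Step 5: 0.999 × 1.43⁵ = 5.974
Step 6: 0.999 × 1.43⁶ = 8.542
Step 7: 0.999 × 1.43⁷ = 12.216

0.999rem, 1.429rem, 2.043rem, 2.921rem, 4.177rem, 5.974rem, 8.542rem, 12.216rem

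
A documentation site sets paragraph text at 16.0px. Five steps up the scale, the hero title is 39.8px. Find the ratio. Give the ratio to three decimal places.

1.200

The ratio satisfies 16.0 × r⁵ = 39.8, so r = (39.8 / 16.0)^(1/5).
r = 2.4875^(1/5) ≈ 1.1999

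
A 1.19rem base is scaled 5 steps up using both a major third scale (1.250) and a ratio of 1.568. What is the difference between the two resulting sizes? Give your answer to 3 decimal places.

7.648rem

Major third: 1.19 × 1.250⁵ = 3.63159rem
At 1.568: 1.19 × 1.568⁵ = 11.27917rem
Difference: 11.27917 − 3.63159 = 7.64758rem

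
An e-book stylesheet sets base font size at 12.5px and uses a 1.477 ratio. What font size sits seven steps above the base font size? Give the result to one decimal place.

191.7px

Each step on a modular scale multiplies by the ratio, so the size n steps from the base is base × ratioⁿ.
12.5 × 1.477⁷ = 12.5 × 15.33428 ≈ 191.68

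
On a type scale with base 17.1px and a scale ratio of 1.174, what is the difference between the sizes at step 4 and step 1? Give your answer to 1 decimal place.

Step 1: 17.1 × 1.174 = 20.075px
Step 4: 17.1 × 1.174⁴ = 32.484px
Difference: 32.484 − 20.075 = 12.409px

12.4px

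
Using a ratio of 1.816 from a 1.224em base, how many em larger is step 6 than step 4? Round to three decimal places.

30.589em

Step 4: 1.224 × 1.816⁴ = 13.31205em
Step 6: 1.224 × 1.816⁶ = 43.90121em
Difference: 43.90121 − 13.31205 = 30.58916em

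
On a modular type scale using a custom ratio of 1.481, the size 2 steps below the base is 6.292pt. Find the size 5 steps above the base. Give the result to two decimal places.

6.292 × 1.481⁷ = 6.292 × 15.62735 ≈ 98.327

98.33pt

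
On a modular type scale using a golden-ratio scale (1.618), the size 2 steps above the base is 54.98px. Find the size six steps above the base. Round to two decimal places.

376.81px

The gap is 6 − (2) = 4 steps, so the factor is 1.618^4.
54.98 × 1.618⁴ = 54.98 × 6.85353 ≈ 376.807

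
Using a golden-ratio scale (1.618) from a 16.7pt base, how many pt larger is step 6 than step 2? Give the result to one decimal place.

255.9pt

Step 2: 16.7 × 1.618² = 43.719pt
Step 6: 16.7 × 1.618⁶ = 299.632pt
Difference: 299.632 − 43.719 = 255.913pt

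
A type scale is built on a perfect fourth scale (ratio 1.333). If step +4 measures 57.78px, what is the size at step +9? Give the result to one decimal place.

243.2px

57.78 × 1.333⁵ = 57.78 × 4.20873 ≈ 243.180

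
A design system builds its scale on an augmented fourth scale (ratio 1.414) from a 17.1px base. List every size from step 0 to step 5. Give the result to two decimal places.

17.10px, 24.18px, 34.19px, 48.34px, 68.36px, 96.66px

Step 0: 17.1px
Step 1: 17.1 × 1.414 = 24.18
Step 2: 17.1 × 1.414² = 34.19
Step 3: 17.1 × 1.414³ = 48.34
Step 4: 17.1 × 1.414⁴ = 68.36
Step 5: 17.1 × 1.414⁵ = 96.66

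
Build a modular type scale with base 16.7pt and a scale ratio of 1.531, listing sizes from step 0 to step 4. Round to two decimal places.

16.70pt, 25.57pt, 39.14pt, 59.93pt, 91.75pt

Step 0: 16.7pt
Step 1: 16.7 × 1.531 = 25.57
Step 2: 16.7 × 1.531² = 39.14
Step 3: 16.7 × 1.531³ = 59.93
Step 4: 16.7 × 1.531⁴ = 91.75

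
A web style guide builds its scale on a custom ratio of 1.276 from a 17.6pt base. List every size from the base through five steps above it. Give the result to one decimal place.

Step 0: 17.6pt
Step 1: 17.6 × 1.276 = 22.5
Step 2: 17.6 × 1.276² = 28.7
Step 3: 17.6 × 1.276³ = 36.6
Step 4: 17.6 × 1.276⁴ = 46.7
Step 5: 17.6 × 1.276⁵ = 59.5

17.6pt, 22.5pt, 28.7pt, 36.6pt, 46.7pt, 59.5pt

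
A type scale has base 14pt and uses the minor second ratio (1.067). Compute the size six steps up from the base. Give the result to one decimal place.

20.7pt

14.0 × 1.067⁶ = 14.0 × 1.47566 ≈ 20.66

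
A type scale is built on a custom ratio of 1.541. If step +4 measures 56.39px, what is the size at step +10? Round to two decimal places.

The gap is 10 − (4) = 6 steps, so the factor is 1.541^6.
56.39 × 1.541⁶ = 56.39 × 13.39109 ≈ 755.123

755.12px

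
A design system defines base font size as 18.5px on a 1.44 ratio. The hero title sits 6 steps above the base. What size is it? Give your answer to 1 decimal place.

18.5 × 1.44⁶ = 18.5 × 8.91610 ≈ 164.95

164.9px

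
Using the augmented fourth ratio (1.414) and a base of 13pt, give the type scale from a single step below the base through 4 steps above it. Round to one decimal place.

Step -1: 13.0 ÷ 1.414 = 9.2
Step 0: 13pt
Step 1: 13.0 × 1.414 = 18.4
Step 2: 13.0 × 1.414² = 26.0
Step 3: 13.0 × 1.414³ = 36.8
Step 4: 13.0 × 1.414⁴ = 52.0

9.2pt, 13.0pt, 18.4pt, 26.0pt, 36.8pt, 52.0pt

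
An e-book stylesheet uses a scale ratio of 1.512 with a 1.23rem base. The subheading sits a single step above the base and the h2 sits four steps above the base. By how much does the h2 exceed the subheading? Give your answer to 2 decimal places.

4.57rem

Step 1: 1.23 × 1.512 = 1.8598rem
Step 4: 1.23 × 1.512⁴ = 6.4285rem
Difference: 6.4285 − 1.8598 = 4.5687rem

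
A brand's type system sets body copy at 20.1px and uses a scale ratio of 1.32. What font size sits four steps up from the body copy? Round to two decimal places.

Each step on a modular scale multiplies by the ratio, so the size n steps from the base is base × ratioⁿ.
20.1 × 1.32⁴ = 20.1 × 3.03596 ≈ 61.02

61.02px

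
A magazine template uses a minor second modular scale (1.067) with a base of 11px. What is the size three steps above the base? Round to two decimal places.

Every step multiplies by the scale ratio.
11.0 × 1.067³ = 11.0 × 1.21477 ≈ 13.36

13.36px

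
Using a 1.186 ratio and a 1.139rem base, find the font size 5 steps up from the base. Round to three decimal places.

1.139 × 1.186⁵ = 1.139 × 2.34652 ≈ 2.673

2.673rem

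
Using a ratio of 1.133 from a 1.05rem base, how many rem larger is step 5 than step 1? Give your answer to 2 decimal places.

0.77rem

Step 1: 1.05 × 1.133 = 1.1897rem
Step 5: 1.05 × 1.133⁵ = 1.9604rem
Difference: 1.9604 − 1.1897 = 0.7707rem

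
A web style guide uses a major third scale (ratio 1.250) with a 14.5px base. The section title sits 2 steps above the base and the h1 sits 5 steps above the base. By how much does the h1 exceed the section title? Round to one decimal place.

21.6px

Step 2: 14.5 × 1.250² = 22.656px
Step 5: 14.5 × 1.250⁵ = 44.250px
Difference: 44.250 − 22.656 = 21.594px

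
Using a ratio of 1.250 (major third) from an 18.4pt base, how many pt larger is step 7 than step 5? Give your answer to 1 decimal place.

31.6pt

Step 5: 18.4 × 1.250⁵ = 56.152pt
Step 7: 18.4 × 1.250⁷ = 87.738pt
Difference: 87.738 − 56.152 = 31.586pt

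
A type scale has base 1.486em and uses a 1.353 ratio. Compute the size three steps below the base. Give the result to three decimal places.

1.486 ÷ 1.353³ = 1.486 ÷ 2.47681 ≈ 0.600

0.600em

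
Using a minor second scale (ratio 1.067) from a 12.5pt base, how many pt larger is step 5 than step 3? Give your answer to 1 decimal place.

Step 3: 12.5 × 1.067³ = 15.185pt
Step 5: 12.5 × 1.067⁵ = 17.287pt
Difference: 17.287 − 15.185 = 2.102pt

2.1pt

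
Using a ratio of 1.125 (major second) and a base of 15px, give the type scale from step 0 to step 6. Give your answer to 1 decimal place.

15.0px, 16.9px, 19.0px, 21.4px, 24.0px, 27.0px, 30.4px

Step 0: 15px
Step 1: 15.0 × 1.125 = 16.9
Step 2: 15.0 × 1.125² = 19.0
Step 3: 15.0 × 1.125³ = 21.4
Step 4: 15.0 × 1.125⁴ = 24.0
Step 5: 15.0 × 1.125⁵ = 27.0
Step 6: 15.0 × 1.125⁶ = 30.4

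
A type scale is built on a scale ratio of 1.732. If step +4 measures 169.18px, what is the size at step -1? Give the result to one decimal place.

10.9px

169.18 ÷ 1.732⁵ = 169.18 ÷ 15.58617 ≈ 10.854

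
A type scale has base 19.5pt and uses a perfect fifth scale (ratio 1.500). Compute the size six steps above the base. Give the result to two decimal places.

222.12pt

A modular type scale is a geometric sequence: sizeₙ = base × rⁿ.
19.5 × 1.500⁶ = 19.5 × 11.39062 ≈ 222.12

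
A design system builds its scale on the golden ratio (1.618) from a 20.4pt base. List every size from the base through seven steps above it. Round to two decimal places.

20.40pt, 33.01pt, 53.41pt, 86.41pt, 139.81pt, 226.22pt, 366.02pt, 592.22pt

Step 0: 20.4pt
Step 1: 20.4 × 1.618 = 33.01
Step 2: 20.4 × 1.618² = 53.41
Step 3: 20.4 × 1.618³ = 86.41
Step 4: 20.4 × 1.618⁴ = 139.81
Step 5: 20.4 × 1.618⁵ = 226.22
Step 6: 20.4 × 1.618⁶ = 366.02
Step 7: 20.4 × 1.618⁷ = 592.22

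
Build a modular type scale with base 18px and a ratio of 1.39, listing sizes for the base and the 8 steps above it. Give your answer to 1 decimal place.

Step 0: 18px
Step 1: 18.0 × 1.39 = 25.0
Step 2: 18.0 × 1.39² = 34.8
Step 3: 18.0 × 1.39³ = 48.3
Step 4: 18.0 × 1.39⁴ = 67.2
Step 5: 18.0 × 1.39⁵ = 93.4
Step 6: 18.0 × 1.39⁶ = 129.8
Step 7: 18.0 × 1.39⁷ = 180.5
Step 8: 18.0 × 1.39⁸ = 250.8

18.0px, 25.0px, 34.8px, 48.3px, 67.2px, 93.4px, 129.8px, 180.5px, 250.8px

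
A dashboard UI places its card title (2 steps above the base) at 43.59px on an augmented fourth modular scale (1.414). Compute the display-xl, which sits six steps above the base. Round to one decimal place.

174.3px

43.59 × 1.414⁴ = 43.59 × 3.99758 ≈ 174.255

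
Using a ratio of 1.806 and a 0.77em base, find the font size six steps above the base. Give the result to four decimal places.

26.7176em

Every step multiplies by the scale ratio.
0.77 × 1.806⁶ = 0.77 × 34.69816 ≈ 26.7176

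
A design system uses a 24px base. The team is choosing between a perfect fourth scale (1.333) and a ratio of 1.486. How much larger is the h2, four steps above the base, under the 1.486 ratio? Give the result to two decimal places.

41.25px

Perfect fourth: 24.0 × 1.333⁴ = 75.7760px
At 1.486: 24.0 × 1.486⁴ = 117.0271px
Difference: 117.0271 − 75.7760 = 41.2511px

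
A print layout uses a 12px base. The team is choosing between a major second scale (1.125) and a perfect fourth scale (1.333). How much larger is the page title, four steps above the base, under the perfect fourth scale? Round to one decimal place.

Major second: 12.0 × 1.125⁴ = 19.222px
Perfect fourth: 12.0 × 1.333⁴ = 37.888px
Difference: 37.888 − 19.222 = 18.666px

18.7px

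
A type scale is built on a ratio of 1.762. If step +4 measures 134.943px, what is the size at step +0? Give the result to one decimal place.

The gap is 0 − (4) = -4 steps, so the factor is 1.762^-4.
134.943 ÷ 1.762⁴ = 134.943 ÷ 9.63881 ≈ 14.000

14.0px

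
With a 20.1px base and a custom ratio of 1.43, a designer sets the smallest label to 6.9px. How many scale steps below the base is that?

1.43ⁿ = 20.1 / 6.9 = 2.9130
n = ln(2.9130) / ln(1.43) = 1.0692 / 0.3577 ≈ 2.99

3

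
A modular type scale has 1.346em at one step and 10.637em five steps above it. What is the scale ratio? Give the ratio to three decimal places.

1.512

The ratio satisfies 1.346 × r⁵ = 10.637, so r = (10.637 / 1.346)^(1/5).
r = 7.9027^(1/5) ≈ 1.5120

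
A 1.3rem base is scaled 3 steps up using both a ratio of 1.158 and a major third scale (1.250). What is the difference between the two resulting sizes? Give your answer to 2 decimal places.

At 1.158: 1.3 × 1.158³ = 2.0187rem
Major third: 1.3 × 1.250³ = 2.5391rem
Difference: 2.5391 − 2.0187 = 0.5204rem

0.52rem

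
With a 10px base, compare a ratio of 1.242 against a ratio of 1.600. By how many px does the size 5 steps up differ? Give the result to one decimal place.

At 1.242: 10.0 × 1.242⁵ = 29.553px
At 1.600: 10.0 × 1.600⁵ = 104.858px
Difference: 104.858 − 29.553 = 75.305px

75.3px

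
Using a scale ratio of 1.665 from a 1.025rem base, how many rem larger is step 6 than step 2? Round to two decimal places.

Step 2: 1.025 × 1.665² = 2.8415rem
Step 6: 1.025 × 1.665⁶ = 21.8378rem
Difference: 21.8378 − 2.8415 = 18.9963rem

19.00rem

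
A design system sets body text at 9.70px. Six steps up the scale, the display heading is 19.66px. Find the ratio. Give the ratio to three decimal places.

The ratio satisfies 9.70 × r⁶ = 19.66, so r = (19.66 / 9.70)^(1/6).
r = 2.0268^(1/6) ≈ 1.1250

1.125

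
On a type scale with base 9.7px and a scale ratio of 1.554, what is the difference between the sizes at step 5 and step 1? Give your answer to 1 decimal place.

72.8px

Step 1: 9.7 × 1.554 = 15.074px
Step 5: 9.7 × 1.554⁵ = 87.908px
Difference: 87.908 − 15.074 = 72.834px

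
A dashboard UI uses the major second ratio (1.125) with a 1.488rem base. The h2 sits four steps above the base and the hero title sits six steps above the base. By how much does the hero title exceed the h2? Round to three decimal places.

0.633rem

Step 4: 1.488 × 1.125⁴ = 2.38349rem
Step 6: 1.488 × 1.125⁶ = 3.01660rem
Difference: 3.01660 − 2.38349 = 0.63311rem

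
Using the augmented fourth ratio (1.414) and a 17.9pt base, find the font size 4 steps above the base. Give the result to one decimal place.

71.6pt

17.9 × 1.414⁴ = 17.9 × 3.99758 ≈ 71.56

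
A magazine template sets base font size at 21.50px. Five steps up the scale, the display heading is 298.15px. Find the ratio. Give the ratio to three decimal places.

r⁵ = 298.15 / 21.50, so r = (298.15/21.50)^(1/5).
r = 13.8674^(1/5) ≈ 1.6920

1.692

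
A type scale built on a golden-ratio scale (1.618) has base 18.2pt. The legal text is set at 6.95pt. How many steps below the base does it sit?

2

1.618ⁿ = 18.2 / 6.95 = 2.6187
n = ln(2.6187) / ln(1.618) = 0.9627 / 0.4812 ≈ 2.00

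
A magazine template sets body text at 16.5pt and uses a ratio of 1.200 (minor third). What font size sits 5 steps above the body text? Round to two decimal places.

Each step on a modular scale multiplies by the ratio, so the size n steps from the base is base × ratioⁿ.
16.5 × 1.200⁵ = 16.5 × 2.48832 ≈ 41.06

41.06pt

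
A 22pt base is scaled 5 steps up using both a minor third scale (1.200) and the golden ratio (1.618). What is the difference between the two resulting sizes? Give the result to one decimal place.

189.2pt

Minor third: 22.0 × 1.200⁵ = 54.743pt
Golden ratio: 22.0 × 1.618⁵ = 243.958pt
Difference: 243.958 − 54.743 = 189.215pt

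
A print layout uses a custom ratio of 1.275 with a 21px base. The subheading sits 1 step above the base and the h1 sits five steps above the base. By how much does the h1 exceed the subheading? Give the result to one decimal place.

Step 1: 21.0 × 1.275 = 26.775px
Step 5: 21.0 × 1.275⁵ = 70.757px
Difference: 70.757 − 26.775 = 43.982px

44.0px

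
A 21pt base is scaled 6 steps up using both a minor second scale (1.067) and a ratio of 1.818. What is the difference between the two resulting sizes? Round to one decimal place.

727.2pt

Minor second: 21.0 × 1.067⁶ = 30.989pt
At 1.818: 21.0 × 1.818⁶ = 758.198pt
Difference: 758.198 − 30.989 = 727.209pt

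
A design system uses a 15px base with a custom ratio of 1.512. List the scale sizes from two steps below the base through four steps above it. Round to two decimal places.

Step -2: 15.0 ÷ 1.512² = 6.56
Step -1: 15.0 ÷ 1.512 = 9.92
Step 0: 15px
Step 1: 15.0 × 1.512 = 22.68
Step 2: 15.0 × 1.512² = 34.29
Step 3: 15.0 × 1.512³ = 51.85
Step 4: 15.0 × 1.512⁴ = 78.40

6.56px, 9.92px, 15.00px, 22.68px, 34.29px, 51.85px, 78.40px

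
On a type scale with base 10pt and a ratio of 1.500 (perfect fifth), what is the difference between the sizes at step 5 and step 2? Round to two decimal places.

Step 2: 10.0 × 1.500² = 22.5000pt
Step 5: 10.0 × 1.500⁵ = 75.9375pt
Difference: 75.9375 − 22.5000 = 53.4375pt

53.44pt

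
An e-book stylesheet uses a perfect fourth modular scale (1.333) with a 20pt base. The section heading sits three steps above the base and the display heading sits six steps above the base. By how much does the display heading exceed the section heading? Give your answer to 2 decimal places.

Step 3: 20.0 × 1.333³ = 47.3719pt
Step 6: 20.0 × 1.333⁶ = 112.2047pt
Difference: 112.2047 − 47.3719 = 64.8328pt

64.83pt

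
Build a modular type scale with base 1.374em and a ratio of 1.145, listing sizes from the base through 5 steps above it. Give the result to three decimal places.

Step 0: 1.374em
Step 1: 1.374 × 1.145 = 1.573
Step 2: 1.374 × 1.145² = 1.801
Step 3: 1.374 × 1.145³ = 2.063
Step 4: 1.374 × 1.145⁴ = 2.362
Step 5: 1.374 × 1.145⁵ = 2.704

1.374em, 1.573em, 1.801em, 2.063em, 2.362em, 2.704em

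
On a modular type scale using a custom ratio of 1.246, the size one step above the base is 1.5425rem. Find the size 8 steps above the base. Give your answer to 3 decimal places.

7.192rem

Moving from step +1 to step +8 is 7 steps up, so multiply by r⁷.
1.5425 × 1.246⁷ = 1.5425 × 4.66258 ≈ 7.192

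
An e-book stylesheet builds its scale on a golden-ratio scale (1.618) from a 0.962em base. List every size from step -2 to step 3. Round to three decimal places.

Step -2: 0.962 ÷ 1.618² = 0.367
Step -1: 0.962 ÷ 1.618 = 0.595
Step 0: 0.962em
Step 1: 0.962 × 1.618 = 1.557
Step 2: 0.962 × 1.618² = 2.518
Step 3: 0.962 × 1.618³ = 4.075

0.367em, 0.595em, 0.962em, 1.557em, 2.518em, 4.075em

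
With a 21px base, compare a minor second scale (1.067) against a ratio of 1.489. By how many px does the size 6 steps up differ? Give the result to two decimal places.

Minor second: 21.0 × 1.067⁶ = 30.9889px
At 1.489: 21.0 × 1.489⁶ = 228.8693px
Difference: 228.8693 − 30.9889 = 197.8804px

197.88px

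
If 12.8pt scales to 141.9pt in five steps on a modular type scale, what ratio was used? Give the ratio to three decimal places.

1.618

r⁵ = 141.9 / 12.8, so r = (141.9/12.8)^(1/5).
r = 11.0859^(1/5) ≈ 1.6179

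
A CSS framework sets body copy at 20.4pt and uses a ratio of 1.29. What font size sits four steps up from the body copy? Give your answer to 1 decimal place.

56.5pt

A modular type scale is a geometric sequence: sizeₙ = base × rⁿ.
20.4 × 1.29⁴ = 20.4 × 2.76923 ≈ 56.49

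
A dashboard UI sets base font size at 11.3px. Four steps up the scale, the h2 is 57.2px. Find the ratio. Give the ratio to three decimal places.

r⁴ = 57.2 / 11.3, so r = (57.2/11.3)^(1/4).
r = 5.0619^(1/4) ≈ 1.5000

1.500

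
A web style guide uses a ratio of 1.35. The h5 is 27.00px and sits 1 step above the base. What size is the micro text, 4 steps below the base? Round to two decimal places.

6.02px

The gap is -4 − (1) = -5 steps, so the factor is 1.35^-5.
27.00 ÷ 1.35⁵ = 27.00 ÷ 4.48403 ≈ 6.021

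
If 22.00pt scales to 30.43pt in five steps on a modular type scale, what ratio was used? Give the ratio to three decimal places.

The ratio satisfies 22.00 × r⁵ = 30.43, so r = (30.43 / 22.00)^(1/5).
r = 1.3832^(1/5) ≈ 1.0670

1.067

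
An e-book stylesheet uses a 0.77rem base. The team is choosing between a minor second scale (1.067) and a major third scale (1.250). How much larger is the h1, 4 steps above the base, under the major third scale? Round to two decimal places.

0.88rem

Minor second: 0.77 × 1.067⁴ = 0.9980rem
Major third: 0.77 × 1.250⁴ = 1.8799rem
Difference: 1.8799 − 0.9980 = 0.8819rem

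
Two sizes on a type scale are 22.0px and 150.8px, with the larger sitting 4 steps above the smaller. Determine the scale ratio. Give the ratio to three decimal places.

The ratio satisfies 22.0 × r⁴ = 150.8, so r = (150.8 / 22.0)^(1/4).
r = 6.8545^(1/4) ≈ 1.6181

1.618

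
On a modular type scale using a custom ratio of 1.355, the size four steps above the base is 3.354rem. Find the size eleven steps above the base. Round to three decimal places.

28.128rem

The gap is 11 − (4) = 7 steps, so the factor is 1.355^7.
3.354 × 1.355⁷ = 3.354 × 8.38639 ≈ 28.128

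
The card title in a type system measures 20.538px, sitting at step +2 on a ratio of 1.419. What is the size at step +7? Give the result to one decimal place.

118.2px

The gap is 7 − (2) = 5 steps, so the factor is 1.419^5.
20.538 × 1.419⁵ = 20.538 × 5.75323 ≈ 118.160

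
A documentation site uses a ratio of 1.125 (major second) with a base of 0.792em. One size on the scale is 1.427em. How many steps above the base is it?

1.125ⁿ = 1.427 / 0.792 = 1.8018
n = ln(1.8018) / ln(1.125) = 0.5888 / 0.1178 ≈ 5.00

5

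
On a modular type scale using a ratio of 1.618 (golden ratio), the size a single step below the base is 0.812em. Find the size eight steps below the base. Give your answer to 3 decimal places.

Moving from step -1 to step -8 is 7 steps down, so divide by r⁷.
0.812 ÷ 1.618⁷ = 0.812 ÷ 29.03017 ≈ 0.028

0.028em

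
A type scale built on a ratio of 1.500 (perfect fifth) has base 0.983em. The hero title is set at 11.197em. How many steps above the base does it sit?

1.500ⁿ = 11.197 / 0.983 = 11.3906
n = ln(11.3906) / ln(1.500) = 2.4328 / 0.4055 ≈ 6.00

6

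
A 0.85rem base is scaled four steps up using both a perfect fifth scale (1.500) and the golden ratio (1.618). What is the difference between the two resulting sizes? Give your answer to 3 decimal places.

1.522rem

Perfect fifth: 0.85 × 1.500⁴ = 4.30312rem
Golden ratio: 0.85 × 1.618⁴ = 5.82550rem
Difference: 5.82550 − 4.30312 = 1.52238rem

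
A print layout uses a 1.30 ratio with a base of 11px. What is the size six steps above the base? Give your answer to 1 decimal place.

Every step multiplies by the scale ratio.
11.0 × 1.30⁶ = 11.0 × 4.82681 ≈ 53.09

53.1px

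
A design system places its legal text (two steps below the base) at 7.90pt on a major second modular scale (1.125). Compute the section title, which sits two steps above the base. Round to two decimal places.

12.65pt

Moving from step -2 to step +2 is 4 steps up, so multiply by r⁴.
7.90 × 1.125⁴ = 7.90 × 1.60181 ≈ 12.654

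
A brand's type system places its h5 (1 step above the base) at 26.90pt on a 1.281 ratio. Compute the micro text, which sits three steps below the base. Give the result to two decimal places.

The gap is -3 − (1) = -4 steps, so the factor is 1.281^-4.
26.90 ÷ 1.281⁴ = 26.90 ÷ 2.69275 ≈ 9.990

9.99pt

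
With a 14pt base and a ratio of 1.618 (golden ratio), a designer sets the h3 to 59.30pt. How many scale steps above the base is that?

3

1.618ⁿ = 59.30 / 14 = 4.2357
n = ln(4.2357) / ln(1.618) = 1.4436 / 0.4812 ≈ 3.00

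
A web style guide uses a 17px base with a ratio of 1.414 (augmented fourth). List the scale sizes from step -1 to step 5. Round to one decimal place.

Step -1: 17.0 ÷ 1.414 = 12.0
Step 0: 17px
Step 1: 17.0 × 1.414 = 24.0
Step 2: 17.0 × 1.414² = 34.0
Step 3: 17.0 × 1.414³ = 48.1
Step 4: 17.0 × 1.414⁴ = 68.0
Step 5: 17.0 × 1.414⁵ = 96.1

12.0px, 17.0px, 24.0px, 34.0px, 48.1px, 68.0px, 96.1px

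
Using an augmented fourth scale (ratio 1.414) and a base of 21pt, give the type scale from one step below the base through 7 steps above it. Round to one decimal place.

14.9pt, 21.0pt, 29.7pt, 42.0pt, 59.4pt, 83.9pt, 118.7pt, 167.8pt, 237.3pt

Step -1: 21.0 ÷ 1.414 = 14.9
Step 0: 21pt
Step 1: 21.0 × 1.414 = 29.7
Step 2: 21.0 × 1.414² = 42.0
Step 3: 21.0 × 1.414³ = 59.4
Step 4: 21.0 × 1.414⁴ = 83.9
Step 5: 21.0 × 1.414⁵ = 118.7
Step 6: 21.0 × 1.414⁶ = 167.8
Step 7: 21.0 × 1.414⁷ = 237.3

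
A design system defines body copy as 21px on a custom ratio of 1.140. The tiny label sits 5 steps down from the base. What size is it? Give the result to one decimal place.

10.9px

21.0 ÷ 1.140⁵ = 21.0 ÷ 1.92541 ≈ 10.91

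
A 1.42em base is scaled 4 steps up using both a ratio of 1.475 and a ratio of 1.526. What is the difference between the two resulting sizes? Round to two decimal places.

At 1.475: 1.42 × 1.475⁴ = 6.7213em
At 1.526: 1.42 × 1.526⁴ = 7.7003em
Difference: 7.7003 − 6.7213 = 0.9790em

0.98em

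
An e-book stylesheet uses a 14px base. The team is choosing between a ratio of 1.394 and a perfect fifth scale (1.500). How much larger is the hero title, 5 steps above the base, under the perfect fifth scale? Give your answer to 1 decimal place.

32.6px

At 1.394: 14.0 × 1.394⁵ = 73.696px
Perfect fifth: 14.0 × 1.500⁵ = 106.312px
Difference: 106.312 − 73.696 = 32.616px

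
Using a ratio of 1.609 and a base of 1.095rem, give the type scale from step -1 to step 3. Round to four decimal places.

Step -1: 1.095 ÷ 1.609 = 0.6805
Step 0: 1.095rem
Step 1: 1.095 × 1.609 = 1.7619
Step 2: 1.095 × 1.609² = 2.8348
Step 3: 1.095 × 1.609³ = 4.5612

0.6805rem, 1.0950rem, 1.7619rem, 2.8348rem, 4.5612rem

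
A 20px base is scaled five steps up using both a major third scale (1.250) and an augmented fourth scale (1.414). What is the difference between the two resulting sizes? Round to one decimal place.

Major third: 20.0 × 1.250⁵ = 61.035px
Augmented fourth: 20.0 × 1.414⁵ = 113.052px
Difference: 113.052 − 61.035 = 52.017px

52.0px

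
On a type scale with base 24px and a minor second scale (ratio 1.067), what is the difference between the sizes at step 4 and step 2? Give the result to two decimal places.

3.78px

Step 2: 24.0 × 1.067² = 27.3237px
Step 4: 24.0 × 1.067⁴ = 31.1078px
Difference: 31.1078 − 27.3237 = 3.7841px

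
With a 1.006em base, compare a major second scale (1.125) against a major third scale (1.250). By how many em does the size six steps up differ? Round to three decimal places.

1.798em

Major second: 1.006 × 1.125⁶ = 2.03945em
Major third: 1.006 × 1.250⁶ = 3.83759em
Difference: 3.83759 − 2.03945 = 1.79814em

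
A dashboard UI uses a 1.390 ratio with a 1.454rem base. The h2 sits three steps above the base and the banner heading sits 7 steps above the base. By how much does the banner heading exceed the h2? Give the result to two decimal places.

Step 3: 1.454 × 1.390³ = 3.9049rem
Step 7: 1.454 × 1.390⁷ = 14.5770rem
Difference: 14.5770 − 3.9049 = 10.6721rem

10.67rem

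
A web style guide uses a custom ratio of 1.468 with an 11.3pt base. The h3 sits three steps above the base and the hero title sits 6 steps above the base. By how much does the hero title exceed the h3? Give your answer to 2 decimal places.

Step 3: 11.3 × 1.468³ = 35.7484pt
Step 6: 11.3 × 1.468⁶ = 113.0928pt
Difference: 113.0928 − 35.7484 = 77.3444pt

77.34pt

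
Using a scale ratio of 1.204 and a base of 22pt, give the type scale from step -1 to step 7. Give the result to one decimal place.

Step -1: 22.0 ÷ 1.204 = 18.3
Step 0: 22pt
Step 1: 22.0 × 1.204 = 26.5
Step 2: 22.0 × 1.204² = 31.9
Step 3: 22.0 × 1.204³ = 38.4
Step 4: 22.0 × 1.204⁴ = 46.2
Step 5: 22.0 × 1.204⁵ = 55.7
Step 6: 22.0 × 1.204⁶ = 67.0
Step 7: 22.0 × 1.204⁷ = 80.7

18.3pt, 22.0pt, 26.5pt, 31.9pt, 38.4pt, 46.2pt, 55.7pt, 67.0pt, 80.7pt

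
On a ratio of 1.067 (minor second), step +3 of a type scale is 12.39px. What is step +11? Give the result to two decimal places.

12.39 × 1.067⁸ = 12.39 × 1.68002 ≈ 20.815

20.82px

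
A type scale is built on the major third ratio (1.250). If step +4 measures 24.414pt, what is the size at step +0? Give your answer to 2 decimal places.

10.00pt

24.414 ÷ 1.250⁴ = 24.414 ÷ 2.44141 ≈ 10.000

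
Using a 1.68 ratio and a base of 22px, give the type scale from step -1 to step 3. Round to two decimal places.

13.10px, 22.00px, 36.96px, 62.09px, 104.32px

Step -1: 22.0 ÷ 1.68 = 13.10
Step 0: 22px
Step 1: 22.0 × 1.68 = 36.96
Step 2: 22.0 × 1.68² = 62.09
Step 3: 22.0 × 1.68³ = 104.32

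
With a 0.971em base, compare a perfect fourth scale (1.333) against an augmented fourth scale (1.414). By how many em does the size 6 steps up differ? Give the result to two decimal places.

2.31em

Perfect fourth: 0.971 × 1.333⁶ = 5.4475em
Augmented fourth: 0.971 × 1.414⁶ = 7.7610em
Difference: 7.7610 − 5.4475 = 2.3135em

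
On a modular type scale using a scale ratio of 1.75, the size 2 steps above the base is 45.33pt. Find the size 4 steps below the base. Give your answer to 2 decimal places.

1.58pt

45.33 ÷ 1.75⁶ = 45.33 ÷ 28.72290 ≈ 1.578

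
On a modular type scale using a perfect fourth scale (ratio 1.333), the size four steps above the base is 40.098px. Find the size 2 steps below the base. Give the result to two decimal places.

The gap is -2 − (4) = -6 steps, so the factor is 1.333^-6.
40.098 ÷ 1.333⁶ = 40.098 ÷ 5.61023 ≈ 7.147

7.15px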